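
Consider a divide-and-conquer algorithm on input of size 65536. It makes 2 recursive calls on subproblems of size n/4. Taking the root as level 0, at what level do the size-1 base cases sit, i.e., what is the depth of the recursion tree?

For divide and conquer with division factor 4:

Problem sizes at each level:
Level 0: 65536
Level 1: 16384
Level 2: 4096
Level 3: 1024
Level 4: 256
Level 5: 64
Level 6: 16
Level 7: 4
Level 8: 1

The root is level 0 and the size-1 base case is level 8 (the tree spans levels 0 through 8, i.e. 9 levels counting the root), so the depth is the number of divisions: log_4(65536) = 8

The recursion tree depth is log_4(65536) = 8. At each level, the problem size is divided by 4, so it takes 8 divisions to reduce to a base case of size 1. The algorithm makes 2 recursive calls at each level.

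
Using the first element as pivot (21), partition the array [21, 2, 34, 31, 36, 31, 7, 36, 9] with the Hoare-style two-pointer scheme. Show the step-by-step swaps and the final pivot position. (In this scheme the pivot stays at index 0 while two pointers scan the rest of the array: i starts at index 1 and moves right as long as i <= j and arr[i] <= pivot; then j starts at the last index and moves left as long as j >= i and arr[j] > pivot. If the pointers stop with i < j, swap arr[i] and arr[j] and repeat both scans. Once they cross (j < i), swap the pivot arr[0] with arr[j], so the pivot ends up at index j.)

Hoare-style two-pointer partition with pivot = 21:

Initial array: [21, 2, 34, 31, 36, 31, 7, 36, 9]

Pointers start at i = 1, j = 8.
i stops at index 2 (arr[2]=34 > 21), j stops at index 8 (arr[8]=9 <= 21): swap arr[2] and arr[8], array becomes [21, 2, 9, 31, 36, 31, 7, 36, 34]
i stops at index 3 (arr[3]=31 > 21), j stops at index 6 (arr[6]=7 <= 21): swap arr[3] and arr[6], array becomes [21, 2, 9, 7, 36, 31, 31, 36, 34]
i ends at 4, j ends at 3: the pointers have crossed (j < i), so scanning stops.

Swap pivot arr[0] with arr[3] to place pivot at position 3: [7, 2, 9, 21, 36, 31, 31, 36, 34]
Pivot position: 3

After partitioning with pivot 21, the array becomes [7, 2, 9, 21, 36, 31, 31, 36, 34]. The pivot is placed at index 3. All elements to the left of the pivot are <= 21, and all elements to the right are > 21.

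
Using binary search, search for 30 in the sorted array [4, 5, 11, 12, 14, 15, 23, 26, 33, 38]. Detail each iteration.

Binary search for 30 in [4, 5, 11, 12, 14, 15, 23, 26, 33, 38]:

lo=0, hi=9, mid=4, arr[mid]=14 -> 14 < 30, search right half
lo=5, hi=9, mid=7, arr[mid]=26 -> 26 < 30, search right half
lo=8, hi=9, mid=8, arr[mid]=33 -> 33 > 30, search left half
lo=8 > hi=7, target 30 not found

Binary search determines that 30 is not in the array after 3 comparisons. The search space was exhausted without finding the target.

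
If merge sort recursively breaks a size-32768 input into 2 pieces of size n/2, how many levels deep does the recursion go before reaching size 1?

For divide and conquer with division factor 2:

Problem sizes at each level:
Level 0: 32768
Level 1: 16384
Level 2: 8192
Level 3: 4096
Level 4: 2048
Level 5: 1024
Level 6: 512
Level 7: 256
Level 8: 128
Level 9: 64
Level 10: 32
Level 11: 16
Level 12: 8
Level 13: 4
Level 14: 2
Level 15: 1

The root is level 0 and the size-1 base case is level 15 (the tree spans levels 0 through 15, i.e. 16 levels counting the root), so the depth is the number of divisions: log_2(32768) = 15

The recursion tree depth is log_2(32768) = 15. At each level, the problem size is divided by 2, so it takes 15 divisions to reduce to a base case of size 1. The algorithm makes 2 recursive calls at each level.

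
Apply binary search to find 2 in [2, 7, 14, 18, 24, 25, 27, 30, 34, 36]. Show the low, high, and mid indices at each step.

Binary search for 2 in [2, 7, 14, 18, 24, 25, 27, 30, 34, 36]:

lo=0, hi=9, mid=4, arr[mid]=24 -> 24 > 2, search left half
lo=0, hi=3, mid=1, arr[mid]=7 -> 7 > 2, search left half
lo=0, hi=0, mid=0, arr[mid]=2 -> Found target at index 0!

Binary search finds 2 at index 0 after 3 comparisons. The search repeatedly halves the search space by comparing with the middle element.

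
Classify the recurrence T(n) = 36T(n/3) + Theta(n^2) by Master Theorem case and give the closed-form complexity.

Master Theorem for T(n) = 36T(n/3) + O(n^2):

a = 36, b = 3, c = 2
log_b(a) = log_3(36) = 3.2619

Case 1: c = 2 < log_3(36) = 3.2619
T(n) = O(n^(log_3 36))

For T(n) = 36T(n/3) + O(n^2): log_3(36) = 3.2619. This is Case 1 of the Master Theorem (c < log_b(a), work dominated by leaves), giving O(n^(log_3 36)).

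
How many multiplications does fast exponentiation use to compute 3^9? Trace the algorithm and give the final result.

Computing 3^9 by squaring (build up from 3^1; each line after the first costs one multiplication):

3^1 = 3
3^2 = (3^1)^2 = 3^2 = 9
3^4 = (3^2)^2 = 9^2 = 81
3^8 = (3^4)^2 = 81^2 = 6561
3^9 = 3 * 3^8 = 3 * 6561 = 19683

Result: 19683
Multiplications needed: 4 (4 lines after 3^1)

3^9 = 19683. Using exponentiation by squaring, this requires 4 multiplications. The key idea: if the exponent is even, square the half-power; if odd, multiply by the base once.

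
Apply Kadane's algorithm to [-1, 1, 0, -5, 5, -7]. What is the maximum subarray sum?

Using Kadane's algorithm on [-1, 1, 0, -5, 5, -7]:

Scanning through the array:
Position 1 (value 1): max_ending_here = 1, max_so_far = 1
Position 2 (value 0): max_ending_here = 1, max_so_far = 1
Position 3 (value -5): max_ending_here = -4, max_so_far = 1
Position 4 (value 5): max_ending_here = 5, max_so_far = 5
Position 5 (value -7): max_ending_here = -2, max_so_far = 5

Maximum subarray: [5]
Maximum sum: 5

The maximum subarray is [5] with sum 5. This subarray runs from index 4 to index 4.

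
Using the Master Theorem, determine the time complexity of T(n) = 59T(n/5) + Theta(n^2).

Master Theorem for T(n) = 59T(n/5) + O(n^2):

a = 59, b = 5, c = 2
log_b(a) = log_5(59) = 2.5335

Case 1: c = 2 < log_5(59) = 2.5335
T(n) = O(n^(log_5 59))

For T(n) = 59T(n/5) + O(n^2): log_5(59) = 2.5335. This is Case 1 of the Master Theorem (c < log_b(a), work dominated by leaves), giving O(n^(log_5 59)).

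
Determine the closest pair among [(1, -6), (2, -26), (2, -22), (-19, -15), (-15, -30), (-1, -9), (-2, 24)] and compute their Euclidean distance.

Computing all pairwise distances among 7 points:

d((1, -6), (2, -26)) = 20.025
d((1, -6), (2, -22)) = 16.0312
d((1, -6), (-19, -15)) = 21.9317
d((1, -6), (-15, -30)) = 28.8444
d((1, -6), (-1, -9)) = 3.6056 <-- minimum
d((1, -6), (-2, 24)) = 30.1496
d((2, -26), (2, -22)) = 4.0
d((2, -26), (-19, -15)) = 23.7065
d((2, -26), (-15, -30)) = 17.4642
d((2, -26), (-1, -9)) = 17.2627
d((2, -26), (-2, 24)) = 50.1597
d((2, -22), (-19, -15)) = 22.1359
d((2, -22), (-15, -30)) = 18.7883
d((2, -22), (-1, -9)) = 13.3417
d((2, -22), (-2, 24)) = 46.1736
d((-19, -15), (-15, -30)) = 15.5242
d((-19, -15), (-1, -9)) = 18.9737
d((-19, -15), (-2, 24)) = 42.5441
d((-15, -30), (-1, -9)) = 25.2389
d((-15, -30), (-2, 24)) = 55.5428
d((-1, -9), (-2, 24)) = 33.0151

Closest pair: (1, -6) and (-1, -9) with distance 3.6056

The closest pair is (1, -6) and (-1, -9) with Euclidean distance 3.6056. For 7 points, brute-force pairwise comparison is shown above. For large n, the divide-and-conquer algorithm (sort by x, recurse on halves, check the dividing strip) achieves O(n log n).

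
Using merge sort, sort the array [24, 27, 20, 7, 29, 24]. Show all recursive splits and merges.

Merge sort trace:

Split: [24, 27, 20, 7, 29, 24] -> [24, 27, 20] and [7, 29, 24]
  Split: [24, 27, 20] -> [24] and [27, 20]
    Split: [27, 20] -> [27] and [20]
    Merge: [27] + [20] -> [20, 27]
  Merge: [24] + [20, 27] -> [20, 24, 27]
  Split: [7, 29, 24] -> [7] and [29, 24]
    Split: [29, 24] -> [29] and [24]
    Merge: [29] + [24] -> [24, 29]
  Merge: [7] + [24, 29] -> [7, 24, 29]
Merge: [20, 24, 27] + [7, 24, 29] -> [7, 20, 24, 24, 27, 29]

Final sorted array: [7, 20, 24, 24, 27, 29]

The merge sort proceeds by recursively splitting the array and merging sorted halves.
After all merges, the sorted array is [7, 20, 24, 24, 27, 29].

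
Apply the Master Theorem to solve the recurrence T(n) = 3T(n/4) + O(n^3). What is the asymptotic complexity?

Master Theorem for T(n) = 3T(n/4) + O(n^3):

a = 3, b = 4, c = 3
log_b(a) = log_4(3) = 0.7925

Case 3: c = 3 > log_4(3) = 0.7925
T(n) = O(n^3) = O(n^3)

For T(n) = 3T(n/4) + O(n^3): log_4(3) = 0.7925. This is Case 3 of the Master Theorem (c > log_b(a), work dominated by root), giving O(n^3).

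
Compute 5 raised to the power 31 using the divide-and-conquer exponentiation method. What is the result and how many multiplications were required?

Computing 5^31 by squaring (build up from 5^1; each line after the first costs one multiplication):

5^1 = 5
5^2 = (5^1)^2 = 5^2 = 25
5^3 = 5 * 5^2 = 5 * 25 = 125
5^6 = (5^3)^2 = 125^2 = 15625
5^7 = 5 * 5^6 = 5 * 15625 = 78125
5^14 = (5^7)^2 = 78125^2 = 6103515625
5^15 = 5 * 5^14 = 5 * 6103515625 = 30517578125
5^30 = (5^15)^2 = 30517578125^2 = 931322574615478515625
5^31 = 5 * 5^30 = 5 * 931322574615478515625 = 4656612873077392578125

Result: 4656612873077392578125
Multiplications needed: 8 (8 lines after 5^1)

5^31 = 4656612873077392578125. Using exponentiation by squaring, this requires 8 multiplications. The key idea: if the exponent is even, square the half-power; if odd, multiply by the base once.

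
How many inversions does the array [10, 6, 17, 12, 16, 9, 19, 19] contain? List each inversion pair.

Finding inversions in [10, 6, 17, 12, 16, 9, 19, 19]:

(0, 1): arr[0]=10 > arr[1]=6
(0, 5): arr[0]=10 > arr[5]=9
(2, 3): arr[2]=17 > arr[3]=12
(2, 4): arr[2]=17 > arr[4]=16
(2, 5): arr[2]=17 > arr[5]=9
(3, 5): arr[3]=12 > arr[5]=9
(4, 5): arr[4]=16 > arr[5]=9

Total inversions: 7

The array has 7 inversion(s): (0,1), (0,5), (2,3), (2,4), (2,5), (3,5), (4,5). Each pair (i,j) satisfies i < j and arr[i] > arr[j].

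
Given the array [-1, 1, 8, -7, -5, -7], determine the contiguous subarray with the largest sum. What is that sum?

Using Kadane's algorithm on [-1, 1, 8, -7, -5, -7]:

Scanning through the array:
Position 1 (value 1): max_ending_here = 1, max_so_far = 1
Position 2 (value 8): max_ending_here = 9, max_so_far = 9
Position 3 (value -7): max_ending_here = 2, max_so_far = 9
Position 4 (value -5): max_ending_here = -3, max_so_far = 9
Position 5 (value -7): max_ending_here = -7, max_so_far = 9

Maximum subarray: [1, 8]
Maximum sum: 9

The maximum subarray is [1, 8] with sum 9. This subarray runs from index 1 to index 2.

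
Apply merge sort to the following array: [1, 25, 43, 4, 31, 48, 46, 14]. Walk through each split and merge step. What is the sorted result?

Merge sort trace:

Split: [1, 25, 43, 4, 31, 48, 46, 14] -> [1, 25, 43, 4] and [31, 48, 46, 14]
  Split: [1, 25, 43, 4] -> [1, 25] and [43, 4]
    Split: [1, 25] -> [1] and [25]
    Merge: [1] + [25] -> [1, 25]
    Split: [43, 4] -> [43] and [4]
    Merge: [43] + [4] -> [4, 43]
  Merge: [1, 25] + [4, 43] -> [1, 4, 25, 43]
  Split: [31, 48, 46, 14] -> [31, 48] and [46, 14]
    Split: [31, 48] -> [31] and [48]
    Merge: [31] + [48] -> [31, 48]
    Split: [46, 14] -> [46] and [14]
    Merge: [46] + [14] -> [14, 46]
  Merge: [31, 48] + [14, 46] -> [14, 31, 46, 48]
Merge: [1, 4, 25, 43] + [14, 31, 46, 48] -> [1, 4, 14, 25, 31, 43, 46, 48]

Final sorted array: [1, 4, 14, 25, 31, 43, 46, 48]

The merge sort proceeds by recursively splitting the array and merging sorted halves.
After all merges, the sorted array is [1, 4, 14, 25, 31, 43, 46, 48].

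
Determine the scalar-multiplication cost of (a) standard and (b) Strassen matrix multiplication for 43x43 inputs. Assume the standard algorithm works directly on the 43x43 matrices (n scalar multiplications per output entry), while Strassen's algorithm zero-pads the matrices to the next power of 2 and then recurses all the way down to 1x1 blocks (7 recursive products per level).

Matrix multiplication for 43x43 matrices:

Strassen's algorithm requires power-of-2 dimensions. Pad 43x43 to 64x64 (next power of 2).

Standard algorithm: 43^3 = 79507 multiplications
Strassen's algorithm: 7^(log2(64)) = 7^6 = 117649 multiplications
Difference: 79507 - 117649 = -38142 (Strassen uses MORE here due to padding overhead — for small or just-over-power-of-2 n, padding can outweigh the per-level savings)

Standard: 79507 multiplications (43^3). Strassen: 117649 multiplications (7^6, after padding to 64x64). Strassen reduces 8 recursive multiplications to 7 at each level.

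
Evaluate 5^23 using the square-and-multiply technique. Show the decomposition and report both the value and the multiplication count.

Computing 5^23 by squaring (build up from 5^1; each line after the first costs one multiplication):

5^1 = 5
5^2 = (5^1)^2 = 5^2 = 25
5^4 = (5^2)^2 = 25^2 = 625
5^5 = 5 * 5^4 = 5 * 625 = 3125
5^10 = (5^5)^2 = 3125^2 = 9765625
5^11 = 5 * 5^10 = 5 * 9765625 = 48828125
5^22 = (5^11)^2 = 48828125^2 = 2384185791015625
5^23 = 5 * 5^22 = 5 * 2384185791015625 = 11920928955078125

Result: 11920928955078125
Multiplications needed: 7 (7 lines after 5^1)

5^23 = 11920928955078125. Using exponentiation by squaring, this requires 7 multiplications. The key idea: if the exponent is even, square the half-power; if odd, multiply by the base once.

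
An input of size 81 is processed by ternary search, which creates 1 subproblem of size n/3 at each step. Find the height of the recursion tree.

For divide and conquer with division factor 3:

Problem sizes at each level:
Level 0: 81
Level 1: 27
Level 2: 9
Level 3: 3
Level 4: 1

The root is level 0 and the size-1 base case is level 4 (the tree spans levels 0 through 4, i.e. 5 levels counting the root), so the depth is the number of divisions: log_3(81) = 4

The recursion tree depth is log_3(81) = 4. At each level, the problem size is divided by 3, so it takes 4 divisions to reduce to a base case of size 1. The algorithm makes 1 recursive call at each level.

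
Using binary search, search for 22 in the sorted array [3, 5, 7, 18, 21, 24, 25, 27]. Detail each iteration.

Binary search for 22 in [3, 5, 7, 18, 21, 24, 25, 27]:

lo=0, hi=7, mid=3, arr[mid]=18 -> 18 < 22, search right half
lo=4, hi=7, mid=5, arr[mid]=24 -> 24 > 22, search left half
lo=4, hi=4, mid=4, arr[mid]=21 -> 21 < 22, search right half
lo=5 > hi=4, target 22 not found

Binary search determines that 22 is not in the array after 3 comparisons. The search space was exhausted without finding the target.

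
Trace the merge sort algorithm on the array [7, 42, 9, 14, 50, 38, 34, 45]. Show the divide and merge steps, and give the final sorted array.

Merge sort trace:

Split: [7, 42, 9, 14, 50, 38, 34, 45] -> [7, 42, 9, 14] and [50, 38, 34, 45]
  Split: [7, 42, 9, 14] -> [7, 42] and [9, 14]
    Split: [7, 42] -> [7] and [42]
    Merge: [7] + [42] -> [7, 42]
    Split: [9, 14] -> [9] and [14]
    Merge: [9] + [14] -> [9, 14]
  Merge: [7, 42] + [9, 14] -> [7, 9, 14, 42]
  Split: [50, 38, 34, 45] -> [50, 38] and [34, 45]
    Split: [50, 38] -> [50] and [38]
    Merge: [50] + [38] -> [38, 50]
    Split: [34, 45] -> [34] and [45]
    Merge: [34] + [45] -> [34, 45]
  Merge: [38, 50] + [34, 45] -> [34, 38, 45, 50]
Merge: [7, 9, 14, 42] + [34, 38, 45, 50] -> [7, 9, 14, 34, 38, 42, 45, 50]

Final sorted array: [7, 9, 14, 34, 38, 42, 45, 50]

The merge sort proceeds by recursively splitting the array and merging sorted halves.
After all merges, the sorted array is [7, 9, 14, 34, 38, 42, 45, 50].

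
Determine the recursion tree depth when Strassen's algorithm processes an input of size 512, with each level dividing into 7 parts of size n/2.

For divide and conquer with division factor 2:

Problem sizes at each level:
Level 0: 512
Level 1: 256
Level 2: 128
Level 3: 64
Level 4: 32
Level 5: 16
Level 6: 8
Level 7: 4
Level 8: 2
Level 9: 1

The root is level 0 and the size-1 base case is level 9 (the tree spans levels 0 through 9, i.e. 10 levels counting the root), so the depth is the number of divisions: log_2(512) = 9

The recursion tree depth is log_2(512) = 9. At each level, the problem size is divided by 2, so it takes 9 divisions to reduce to a base case of size 1. The algorithm makes 7 recursive calls at each level.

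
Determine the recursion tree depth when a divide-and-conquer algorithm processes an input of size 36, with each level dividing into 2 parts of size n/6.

For divide and conquer with division factor 6:

Problem sizes at each level:
Level 0: 36
Level 1: 6
Level 2: 1

The root is level 0 and the size-1 base case is level 2 (the tree spans levels 0 through 2, i.e. 3 levels counting the root), so the depth is the number of divisions: log_6(36) = 2

The recursion tree depth is log_6(36) = 2. At each level, the problem size is divided by 6, so it takes 2 divisions to reduce to a base case of size 1. The algorithm makes 2 recursive calls at each level.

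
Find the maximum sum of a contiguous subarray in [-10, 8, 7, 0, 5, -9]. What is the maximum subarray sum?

Using Kadane's algorithm on [-10, 8, 7, 0, 5, -9]:

Scanning through the array:
Position 1 (value 8): max_ending_here = 8, max_so_far = 8
Position 2 (value 7): max_ending_here = 15, max_so_far = 15
Position 3 (value 0): max_ending_here = 15, max_so_far = 15
Position 4 (value 5): max_ending_here = 20, max_so_far = 20
Position 5 (value -9): max_ending_here = 11, max_so_far = 20

Maximum subarray: [8, 7, 0, 5]
Maximum sum: 20

The maximum subarray is [8, 7, 0, 5] with sum 20. This subarray runs from index 1 to index 4.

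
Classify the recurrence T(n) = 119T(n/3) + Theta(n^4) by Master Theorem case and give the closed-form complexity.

Master Theorem for T(n) = 119T(n/3) + O(n^4):

a = 119, b = 3, c = 4
log_b(a) = log_3(119) = 4.3501

Case 1: c = 4 < log_3(119) = 4.3501
T(n) = O(n^(log_3 119))

For T(n) = 119T(n/3) + O(n^4): log_3(119) = 4.3501. This is Case 1 of the Master Theorem (c < log_b(a), work dominated by leaves), giving O(n^(log_3 119)).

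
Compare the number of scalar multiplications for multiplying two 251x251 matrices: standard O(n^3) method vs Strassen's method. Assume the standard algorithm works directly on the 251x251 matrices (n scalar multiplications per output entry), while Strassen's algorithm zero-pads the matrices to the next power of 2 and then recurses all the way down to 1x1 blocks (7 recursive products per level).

Matrix multiplication for 251x251 matrices:

Strassen's algorithm requires power-of-2 dimensions. Pad 251x251 to 256x256 (next power of 2).

Standard algorithm: 251^3 = 15813251 multiplications
Strassen's algorithm: 7^(log2(256)) = 7^8 = 5764801 multiplications
Savings: 15813251 - 5764801 = 10048450 multiplications

Standard: 15813251 multiplications (251^3). Strassen: 5764801 multiplications (7^8, after padding to 256x256). Strassen reduces 8 recursive multiplications to 7 at each level.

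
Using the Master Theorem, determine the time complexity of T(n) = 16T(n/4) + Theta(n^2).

Master Theorem for T(n) = 16T(n/4) + O(n^2):

a = 16, b = 4, c = 2
log_b(a) = log_4(16) = 2.0000

Case 2: c = 2 = log_4(16) = 2.0000
T(n) = O(n^2 log n) = O(n^2 log n)

For T(n) = 16T(n/4) + O(n^2): log_4(16) = 2.0000. This is Case 2 of the Master Theorem (c = log_b(a), equal work at all levels), giving O(n^2 log n).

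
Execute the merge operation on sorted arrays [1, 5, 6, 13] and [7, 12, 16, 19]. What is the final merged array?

Merging process:

Compare 1 vs 7: take 1 from left. Merged: [1]
Compare 5 vs 7: take 5 from left. Merged: [1, 5]
Compare 6 vs 7: take 6 from left. Merged: [1, 5, 6]
Compare 13 vs 7: take 7 from right. Merged: [1, 5, 6, 7]
Compare 13 vs 12: take 12 from right. Merged: [1, 5, 6, 7, 12]
Compare 13 vs 16: take 13 from left. Merged: [1, 5, 6, 7, 12, 13]
Append remaining from right: [16, 19]. Merged: [1, 5, 6, 7, 12, 13, 16, 19]

Final merged array: [1, 5, 6, 7, 12, 13, 16, 19]
Total comparisons: 6

The merged array is [1, 5, 6, 7, 12, 13, 16, 19], requiring 6 comparisons. The merge step runs in O(n) time where n is the total number of elements.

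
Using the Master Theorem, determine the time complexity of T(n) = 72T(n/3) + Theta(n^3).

Master Theorem for T(n) = 72T(n/3) + O(n^3):

a = 72, b = 3, c = 3
log_b(a) = log_3(72) = 3.8928

Case 1: c = 3 < log_3(72) = 3.8928
T(n) = O(n^(log_3 72))

For T(n) = 72T(n/3) + O(n^3): log_3(72) = 3.8928. This is Case 1 of the Master Theorem (c < log_b(a), work dominated by leaves), giving O(n^(log_3 72)).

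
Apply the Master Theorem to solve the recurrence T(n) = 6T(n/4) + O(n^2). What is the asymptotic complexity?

Master Theorem for T(n) = 6T(n/4) + O(n^2):

a = 6, b = 4, c = 2
log_b(a) = log_4(6) = 1.2925

Case 3: c = 2 > log_4(6) = 1.2925
T(n) = O(n^2) = O(n^2)

For T(n) = 6T(n/4) + O(n^2): log_4(6) = 1.2925. This is Case 3 of the Master Theorem (c > log_b(a), work dominated by root), giving O(n^2).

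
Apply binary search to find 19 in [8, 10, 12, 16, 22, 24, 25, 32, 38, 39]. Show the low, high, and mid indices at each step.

Binary search for 19 in [8, 10, 12, 16, 22, 24, 25, 32, 38, 39]:

lo=0, hi=9, mid=4, arr[mid]=22 -> 22 > 19, search left half
lo=0, hi=3, mid=1, arr[mid]=10 -> 10 < 19, search right half
lo=2, hi=3, mid=2, arr[mid]=12 -> 12 < 19, search right half
lo=3, hi=3, mid=3, arr[mid]=16 -> 16 < 19, search right half
lo=4 > hi=3, target 19 not found

Binary search determines that 19 is not in the array after 4 comparisons. The search space was exhausted without finding the target.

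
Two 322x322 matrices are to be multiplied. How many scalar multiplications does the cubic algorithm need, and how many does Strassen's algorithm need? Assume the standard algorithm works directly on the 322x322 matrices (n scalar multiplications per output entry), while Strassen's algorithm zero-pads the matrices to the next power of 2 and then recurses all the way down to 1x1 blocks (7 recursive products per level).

Matrix multiplication for 322x322 matrices:

Strassen's algorithm requires power-of-2 dimensions. Pad 322x322 to 512x512 (next power of 2).

Standard algorithm: 322^3 = 33386248 multiplications
Strassen's algorithm: 7^(log2(512)) = 7^9 = 40353607 multiplications
Difference: 33386248 - 40353607 = -6967359 (Strassen uses MORE here due to padding overhead — for small or just-over-power-of-2 n, padding can outweigh the per-level savings)

Standard: 33386248 multiplications (322^3). Strassen: 40353607 multiplications (7^9, after padding to 512x512). Strassen reduces 8 recursive multiplications to 7 at each level.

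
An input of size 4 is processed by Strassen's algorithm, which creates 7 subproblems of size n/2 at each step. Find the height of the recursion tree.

For divide and conquer with division factor 2:

Problem sizes at each level:
Level 0: 4
Level 1: 2
Level 2: 1

The root is level 0 and the size-1 base case is level 2 (the tree spans levels 0 through 2, i.e. 3 levels counting the root), so the depth is the number of divisions: log_2(4) = 2

The recursion tree depth is log_2(4) = 2. At each level, the problem size is divided by 2, so it takes 2 divisions to reduce to a base case of size 1. The algorithm makes 7 recursive calls at each level.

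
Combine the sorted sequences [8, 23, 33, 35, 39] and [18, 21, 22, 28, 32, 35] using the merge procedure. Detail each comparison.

Merging process:

Compare 8 vs 18: take 8 from left. Merged: [8]
Compare 23 vs 18: take 18 from right. Merged: [8, 18]
Compare 23 vs 21: take 21 from right. Merged: [8, 18, 21]
Compare 23 vs 22: take 22 from right. Merged: [8, 18, 21, 22]
Compare 23 vs 28: take 23 from left. Merged: [8, 18, 21, 22, 23]
Compare 33 vs 28: take 28 from right. Merged: [8, 18, 21, 22, 23, 28]
Compare 33 vs 32: take 32 from right. Merged: [8, 18, 21, 22, 23, 28, 32]
Compare 33 vs 35: take 33 from left. Merged: [8, 18, 21, 22, 23, 28, 32, 33]
Compare 35 vs 35: take 35 from left. Merged: [8, 18, 21, 22, 23, 28, 32, 33, 35]
Compare 39 vs 35: take 35 from right. Merged: [8, 18, 21, 22, 23, 28, 32, 33, 35, 35]
Append remaining from left: [39]. Merged: [8, 18, 21, 22, 23, 28, 32, 33, 35, 35, 39]

Final merged array: [8, 18, 21, 22, 23, 28, 32, 33, 35, 35, 39]
Total comparisons: 10

The merged array is [8, 18, 21, 22, 23, 28, 32, 33, 35, 35, 39], requiring 10 comparisons. The merge step runs in O(n) time where n is the total number of elements.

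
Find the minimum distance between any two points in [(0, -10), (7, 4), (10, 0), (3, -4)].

Computing all pairwise distances among 4 points:

d((0, -10), (7, 4)) = 15.6525
d((0, -10), (10, 0)) = 14.1421
d((0, -10), (3, -4)) = 6.7082
d((7, 4), (10, 0)) = 5.0 <-- minimum
d((7, 4), (3, -4)) = 8.9443
d((10, 0), (3, -4)) = 8.0623

Closest pair: (7, 4) and (10, 0) with distance 5.0

The closest pair is (7, 4) and (10, 0) with Euclidean distance 5.0. For 4 points, brute-force pairwise comparison is shown above. For large n, the divide-and-conquer algorithm (sort by x, recurse on halves, check the dividing strip) achieves O(n log n).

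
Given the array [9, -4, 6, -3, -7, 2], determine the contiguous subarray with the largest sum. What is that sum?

Using Kadane's algorithm on [9, -4, 6, -3, -7, 2]:

Scanning through the array:
Position 1 (value -4): max_ending_here = 5, max_so_far = 9
Position 2 (value 6): max_ending_here = 11, max_so_far = 11
Position 3 (value -3): max_ending_here = 8, max_so_far = 11
Position 4 (value -7): max_ending_here = 1, max_so_far = 11
Position 5 (value 2): max_ending_here = 3, max_so_far = 11

Maximum subarray: [9, -4, 6]
Maximum sum: 11

The maximum subarray is [9, -4, 6] with sum 11. This subarray runs from index 0 to index 2.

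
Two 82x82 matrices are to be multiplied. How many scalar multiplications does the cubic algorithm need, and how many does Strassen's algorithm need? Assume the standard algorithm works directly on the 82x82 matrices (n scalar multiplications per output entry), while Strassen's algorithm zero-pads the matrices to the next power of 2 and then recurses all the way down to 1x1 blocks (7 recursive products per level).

Matrix multiplication for 82x82 matrices:

Strassen's algorithm requires power-of-2 dimensions. Pad 82x82 to 128x128 (next power of 2).

Standard algorithm: 82^3 = 551368 multiplications
Strassen's algorithm: 7^(log2(128)) = 7^7 = 823543 multiplications
Difference: 551368 - 823543 = -272175 (Strassen uses MORE here due to padding overhead — for small or just-over-power-of-2 n, padding can outweigh the per-level savings)

Standard: 551368 multiplications (82^3). Strassen: 823543 multiplications (7^7, after padding to 128x128). Strassen reduces 8 recursive multiplications to 7 at each level.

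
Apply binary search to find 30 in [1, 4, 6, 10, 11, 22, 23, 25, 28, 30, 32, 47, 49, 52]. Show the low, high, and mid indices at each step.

Binary search for 30 in [1, 4, 6, 10, 11, 22, 23, 25, 28, 30, 32, 47, 49, 52]:

lo=0, hi=13, mid=6, arr[mid]=23 -> 23 < 30, search right half
lo=7, hi=13, mid=10, arr[mid]=32 -> 32 > 30, search left half
lo=7, hi=9, mid=8, arr[mid]=28 -> 28 < 30, search right half
lo=9, hi=9, mid=9, arr[mid]=30 -> Found target at index 9!

Binary search finds 30 at index 9 after 4 comparisons. The search repeatedly halves the search space by comparing with the middle element.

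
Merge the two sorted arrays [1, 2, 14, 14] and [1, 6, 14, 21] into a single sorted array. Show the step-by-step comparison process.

Merging process:

Compare 1 vs 1: take 1 from left. Merged: [1]
Compare 2 vs 1: take 1 from right. Merged: [1, 1]
Compare 2 vs 6: take 2 from left. Merged: [1, 1, 2]
Compare 14 vs 6: take 6 from right. Merged: [1, 1, 2, 6]
Compare 14 vs 14: take 14 from left. Merged: [1, 1, 2, 6, 14]
Compare 14 vs 14: take 14 from left. Merged: [1, 1, 2, 6, 14, 14]
Append remaining from right: [14, 21]. Merged: [1, 1, 2, 6, 14, 14, 14, 21]

Final merged array: [1, 1, 2, 6, 14, 14, 14, 21]
Total comparisons: 6

The merged array is [1, 1, 2, 6, 14, 14, 14, 21], requiring 6 comparisons. The merge step runs in O(n) time where n is the total number of elements.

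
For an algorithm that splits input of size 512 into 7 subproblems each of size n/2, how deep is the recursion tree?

For divide and conquer with division factor 2:

Problem sizes at each level:
Level 0: 512
Level 1: 256
Level 2: 128
Level 3: 64
Level 4: 32
Level 5: 16
Level 6: 8
Level 7: 4
Level 8: 2
Level 9: 1

The root is level 0 and the size-1 base case is level 9 (the tree spans levels 0 through 9, i.e. 10 levels counting the root), so the depth is the number of divisions: log_2(512) = 9

The recursion tree depth is log_2(512) = 9. At each level, the problem size is divided by 2, so it takes 9 divisions to reduce to a base case of size 1. The algorithm makes 7 recursive calls at each level.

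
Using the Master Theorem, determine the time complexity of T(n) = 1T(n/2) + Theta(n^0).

Master Theorem for T(n) = 1T(n/2) + O(n^0):

a = 1, b = 2, c = 0
log_b(a) = log_2(1) = 0.0000

Case 2: c = 0 = log_2(1) = 0.0000
T(n) = O(n^0 log n) = O(log n)

For T(n) = 1T(n/2) + O(n^0): log_2(1) = 0.0000. This is Case 2 of the Master Theorem (c = log_b(a), equal work at all levels), giving O(log n).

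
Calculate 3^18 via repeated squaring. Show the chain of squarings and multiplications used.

Computing 3^18 by squaring (build up from 3^1; each line after the first costs one multiplication):

3^1 = 3
3^2 = (3^1)^2 = 3^2 = 9
3^4 = (3^2)^2 = 9^2 = 81
3^8 = (3^4)^2 = 81^2 = 6561
3^9 = 3 * 3^8 = 3 * 6561 = 19683
3^18 = (3^9)^2 = 19683^2 = 387420489

Result: 387420489
Multiplications needed: 5 (5 lines after 3^1)

3^18 = 387420489. Using exponentiation by squaring, this requires 5 multiplications. The key idea: if the exponent is even, square the half-power; if odd, multiply by the base once.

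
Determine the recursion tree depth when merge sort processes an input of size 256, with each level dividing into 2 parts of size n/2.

For divide and conquer with division factor 2:

Problem sizes at each level:
Level 0: 256
Level 1: 128
Level 2: 64
Level 3: 32
Level 4: 16
Level 5: 8
Level 6: 4
Level 7: 2
Level 8: 1

The root is level 0 and the size-1 base case is level 8 (the tree spans levels 0 through 8, i.e. 9 levels counting the root), so the depth is the number of divisions: log_2(256) = 8

The recursion tree depth is log_2(256) = 8. At each level, the problem size is divided by 2, so it takes 8 divisions to reduce to a base case of size 1. The algorithm makes 2 recursive calls at each level.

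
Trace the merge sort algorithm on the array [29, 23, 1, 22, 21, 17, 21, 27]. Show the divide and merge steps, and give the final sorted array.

Merge sort trace:

Split: [29, 23, 1, 22, 21, 17, 21, 27] -> [29, 23, 1, 22] and [21, 17, 21, 27]
  Split: [29, 23, 1, 22] -> [29, 23] and [1, 22]
    Split: [29, 23] -> [29] and [23]
    Merge: [29] + [23] -> [23, 29]
    Split: [1, 22] -> [1] and [22]
    Merge: [1] + [22] -> [1, 22]
  Merge: [23, 29] + [1, 22] -> [1, 22, 23, 29]
  Split: [21, 17, 21, 27] -> [21, 17] and [21, 27]
    Split: [21, 17] -> [21] and [17]
    Merge: [21] + [17] -> [17, 21]
    Split: [21, 27] -> [21] and [27]
    Merge: [21] + [27] -> [21, 27]
  Merge: [17, 21] + [21, 27] -> [17, 21, 21, 27]
Merge: [1, 22, 23, 29] + [17, 21, 21, 27] -> [1, 17, 21, 21, 22, 23, 27, 29]

Final sorted array: [1, 17, 21, 21, 22, 23, 27, 29]

The merge sort proceeds by recursively splitting the array and merging sorted halves.
After all merges, the sorted array is [1, 17, 21, 21, 22, 23, 27, 29].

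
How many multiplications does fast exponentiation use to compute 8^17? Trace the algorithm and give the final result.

Computing 8^17 by squaring (build up from 8^1; each line after the first costs one multiplication):

8^1 = 8
8^2 = (8^1)^2 = 8^2 = 64
8^4 = (8^2)^2 = 64^2 = 4096
8^8 = (8^4)^2 = 4096^2 = 16777216
8^16 = (8^8)^2 = 16777216^2 = 281474976710656
8^17 = 8 * 8^16 = 8 * 281474976710656 = 2251799813685248

Result: 2251799813685248
Multiplications needed: 5 (5 lines after 8^1)

8^17 = 2251799813685248. Using exponentiation by squaring, this requires 5 multiplications. The key idea: if the exponent is even, square the half-power; if odd, multiply by the base once.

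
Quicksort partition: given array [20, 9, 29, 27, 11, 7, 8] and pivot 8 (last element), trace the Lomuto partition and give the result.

Lomuto partition with pivot = 8:

Initial array: [20, 9, 29, 27, 11, 7, 8]

arr[0]=20 > 8: no swap
arr[1]=9 > 8: no swap
arr[2]=29 > 8: no swap
arr[3]=27 > 8: no swap
arr[4]=11 > 8: no swap
arr[5]=7 <= 8: swap with position 0, array becomes [7, 9, 29, 27, 11, 20, 8]

Place pivot at position 1: [7, 8, 29, 27, 11, 20, 9]
Pivot position: 1

After partitioning with pivot 8, the array becomes [7, 8, 29, 27, 11, 20, 9]. The pivot is placed at index 1. All elements to the left of the pivot are <= 8, and all elements to the right are > 8.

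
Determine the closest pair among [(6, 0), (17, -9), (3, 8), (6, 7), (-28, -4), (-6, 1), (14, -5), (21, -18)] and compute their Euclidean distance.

Computing all pairwise distances among 8 points:

d((6, 0), (17, -9)) = 14.2127
d((6, 0), (3, 8)) = 8.544
d((6, 0), (6, 7)) = 7.0
d((6, 0), (-28, -4)) = 34.2345
d((6, 0), (-6, 1)) = 12.0416
d((6, 0), (14, -5)) = 9.434
d((6, 0), (21, -18)) = 23.4307
d((17, -9), (3, 8)) = 22.0227
d((17, -9), (6, 7)) = 19.4165
d((17, -9), (-28, -4)) = 45.2769
d((17, -9), (-6, 1)) = 25.0799
d((17, -9), (14, -5)) = 5.0
d((17, -9), (21, -18)) = 9.8489
d((3, 8), (6, 7)) = 3.1623 <-- minimum
d((3, 8), (-28, -4)) = 33.2415
d((3, 8), (-6, 1)) = 11.4018
d((3, 8), (14, -5)) = 17.0294
d((3, 8), (21, -18)) = 31.6228
d((6, 7), (-28, -4)) = 35.7351
d((6, 7), (-6, 1)) = 13.4164
d((6, 7), (14, -5)) = 14.4222
d((6, 7), (21, -18)) = 29.1548
d((-28, -4), (-6, 1)) = 22.561
d((-28, -4), (14, -5)) = 42.0119
d((-28, -4), (21, -18)) = 50.9608
d((-6, 1), (14, -5)) = 20.8806
d((-6, 1), (21, -18)) = 33.0151
d((14, -5), (21, -18)) = 14.7648

Closest pair: (3, 8) and (6, 7) with distance 3.1623

The closest pair is (3, 8) and (6, 7) with Euclidean distance 3.1623. For 8 points, brute-force pairwise comparison is shown above. For large n, the divide-and-conquer algorithm (sort by x, recurse on halves, check the dividing strip) achieves O(n log n).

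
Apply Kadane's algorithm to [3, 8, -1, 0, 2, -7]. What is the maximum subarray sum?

Using Kadane's algorithm on [3, 8, -1, 0, 2, -7]:

Scanning through the array:
Position 1 (value 8): max_ending_here = 11, max_so_far = 11
Position 2 (value -1): max_ending_here = 10, max_so_far = 11
Position 3 (value 0): max_ending_here = 10, max_so_far = 11
Position 4 (value 2): max_ending_here = 12, max_so_far = 12
Position 5 (value -7): max_ending_here = 5, max_so_far = 12

Maximum subarray: [3, 8, -1, 0, 2]
Maximum sum: 12

The maximum subarray is [3, 8, -1, 0, 2] with sum 12. This subarray runs from index 0 to index 4.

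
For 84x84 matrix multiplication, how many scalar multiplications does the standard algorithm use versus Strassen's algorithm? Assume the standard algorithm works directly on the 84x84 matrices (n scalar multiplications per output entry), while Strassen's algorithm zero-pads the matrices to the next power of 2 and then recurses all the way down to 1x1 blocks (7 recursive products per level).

Matrix multiplication for 84x84 matrices:

Strassen's algorithm requires power-of-2 dimensions. Pad 84x84 to 128x128 (next power of 2).

Standard algorithm: 84^3 = 592704 multiplications
Strassen's algorithm: 7^(log2(128)) = 7^7 = 823543 multiplications
Difference: 592704 - 823543 = -230839 (Strassen uses MORE here due to padding overhead — for small or just-over-power-of-2 n, padding can outweigh the per-level savings)

Standard: 592704 multiplications (84^3). Strassen: 823543 multiplications (7^7, after padding to 128x128). Strassen reduces 8 recursive multiplications to 7 at each level.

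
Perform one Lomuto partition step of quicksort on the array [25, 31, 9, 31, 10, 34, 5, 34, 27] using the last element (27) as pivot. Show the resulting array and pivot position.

Lomuto partition with pivot = 27:

Initial array: [25, 31, 9, 31, 10, 34, 5, 34, 27]

arr[0]=25 <= 27: swap with position 0, array becomes [25, 31, 9, 31, 10, 34, 5, 34, 27]
arr[1]=31 > 27: no swap
arr[2]=9 <= 27: swap with position 1, array becomes [25, 9, 31, 31, 10, 34, 5, 34, 27]
arr[3]=31 > 27: no swap
arr[4]=10 <= 27: swap with position 2, array becomes [25, 9, 10, 31, 31, 34, 5, 34, 27]
arr[5]=34 > 27: no swap
arr[6]=5 <= 27: swap with position 3, array becomes [25, 9, 10, 5, 31, 34, 31, 34, 27]
arr[7]=34 > 27: no swap

Place pivot at position 4: [25, 9, 10, 5, 27, 34, 31, 34, 31]
Pivot position: 4

After partitioning with pivot 27, the array becomes [25, 9, 10, 5, 27, 34, 31, 34, 31]. The pivot is placed at index 4. All elements to the left of the pivot are <= 27, and all elements to the right are > 27.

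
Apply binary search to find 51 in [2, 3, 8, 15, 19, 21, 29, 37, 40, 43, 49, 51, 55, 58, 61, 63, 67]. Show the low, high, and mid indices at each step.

Binary search for 51 in [2, 3, 8, 15, 19, 21, 29, 37, 40, 43, 49, 51, 55, 58, 61, 63, 67]:

lo=0, hi=16, mid=8, arr[mid]=40 -> 40 < 51, search right half
lo=9, hi=16, mid=12, arr[mid]=55 -> 55 > 51, search left half
lo=9, hi=11, mid=10, arr[mid]=49 -> 49 < 51, search right half
lo=11, hi=11, mid=11, arr[mid]=51 -> Found target at index 11!

Binary search finds 51 at index 11 after 4 comparisons. The search repeatedly halves the search space by comparing with the middle element.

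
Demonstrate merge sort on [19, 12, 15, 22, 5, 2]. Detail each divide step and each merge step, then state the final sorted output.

Merge sort trace:

Split: [19, 12, 15, 22, 5, 2] -> [19, 12, 15] and [22, 5, 2]
  Split: [19, 12, 15] -> [19] and [12, 15]
    Split: [12, 15] -> [12] and [15]
    Merge: [12] + [15] -> [12, 15]
  Merge: [19] + [12, 15] -> [12, 15, 19]
  Split: [22, 5, 2] -> [22] and [5, 2]
    Split: [5, 2] -> [5] and [2]
    Merge: [5] + [2] -> [2, 5]
  Merge: [22] + [2, 5] -> [2, 5, 22]
Merge: [12, 15, 19] + [2, 5, 22] -> [2, 5, 12, 15, 19, 22]

Final sorted array: [2, 5, 12, 15, 19, 22]

The merge sort proceeds by recursively splitting the array and merging sorted halves.
After all merges, the sorted array is [2, 5, 12, 15, 19, 22].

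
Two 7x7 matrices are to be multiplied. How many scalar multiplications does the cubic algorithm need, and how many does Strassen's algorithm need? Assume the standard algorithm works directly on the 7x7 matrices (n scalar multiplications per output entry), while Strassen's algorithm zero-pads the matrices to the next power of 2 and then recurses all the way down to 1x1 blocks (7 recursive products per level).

Matrix multiplication for 7x7 matrices:

Strassen's algorithm requires power-of-2 dimensions. Pad 7x7 to 8x8 (next power of 2).

Standard algorithm: 7^3 = 343 multiplications
Strassen's algorithm: 7^(log2(8)) = 7^3 = 343 multiplications
Savings: 343 - 343 = 0 multiplications

Standard: 343 multiplications (7^3). Strassen: 343 multiplications (7^3, after padding to 8x8). Strassen reduces 8 recursive multiplications to 7 at each level.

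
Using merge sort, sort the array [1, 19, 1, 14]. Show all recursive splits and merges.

Merge sort trace:

Split: [1, 19, 1, 14] -> [1, 19] and [1, 14]
  Split: [1, 19] -> [1] and [19]
  Merge: [1] + [19] -> [1, 19]
  Split: [1, 14] -> [1] and [14]
  Merge: [1] + [14] -> [1, 14]
Merge: [1, 19] + [1, 14] -> [1, 1, 14, 19]

Final sorted array: [1, 1, 14, 19]

The merge sort proceeds by recursively splitting the array and merging sorted halves.
After all merges, the sorted array is [1, 1, 14, 19].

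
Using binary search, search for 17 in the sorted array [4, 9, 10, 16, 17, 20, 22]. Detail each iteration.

Binary search for 17 in [4, 9, 10, 16, 17, 20, 22]:

lo=0, hi=6, mid=3, arr[mid]=16 -> 16 < 17, search right half
lo=4, hi=6, mid=5, arr[mid]=20 -> 20 > 17, search left half
lo=4, hi=4, mid=4, arr[mid]=17 -> Found target at index 4!

Binary search finds 17 at index 4 after 3 comparisons. The search repeatedly halves the search space by comparing with the middle element.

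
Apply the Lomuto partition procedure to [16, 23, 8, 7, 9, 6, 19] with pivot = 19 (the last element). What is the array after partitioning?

Lomuto partition with pivot = 19:

Initial array: [16, 23, 8, 7, 9, 6, 19]

arr[0]=16 <= 19: swap with position 0, array becomes [16, 23, 8, 7, 9, 6, 19]
arr[1]=23 > 19: no swap
arr[2]=8 <= 19: swap with position 1, array becomes [16, 8, 23, 7, 9, 6, 19]
arr[3]=7 <= 19: swap with position 2, array becomes [16, 8, 7, 23, 9, 6, 19]
arr[4]=9 <= 19: swap with position 3, array becomes [16, 8, 7, 9, 23, 6, 19]
arr[5]=6 <= 19: swap with position 4, array becomes [16, 8, 7, 9, 6, 23, 19]

Place pivot at position 5: [16, 8, 7, 9, 6, 19, 23]
Pivot position: 5

After partitioning with pivot 19, the array becomes [16, 8, 7, 9, 6, 19, 23]. The pivot is placed at index 5. All elements to the left of the pivot are <= 19, and all elements to the right are > 19.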